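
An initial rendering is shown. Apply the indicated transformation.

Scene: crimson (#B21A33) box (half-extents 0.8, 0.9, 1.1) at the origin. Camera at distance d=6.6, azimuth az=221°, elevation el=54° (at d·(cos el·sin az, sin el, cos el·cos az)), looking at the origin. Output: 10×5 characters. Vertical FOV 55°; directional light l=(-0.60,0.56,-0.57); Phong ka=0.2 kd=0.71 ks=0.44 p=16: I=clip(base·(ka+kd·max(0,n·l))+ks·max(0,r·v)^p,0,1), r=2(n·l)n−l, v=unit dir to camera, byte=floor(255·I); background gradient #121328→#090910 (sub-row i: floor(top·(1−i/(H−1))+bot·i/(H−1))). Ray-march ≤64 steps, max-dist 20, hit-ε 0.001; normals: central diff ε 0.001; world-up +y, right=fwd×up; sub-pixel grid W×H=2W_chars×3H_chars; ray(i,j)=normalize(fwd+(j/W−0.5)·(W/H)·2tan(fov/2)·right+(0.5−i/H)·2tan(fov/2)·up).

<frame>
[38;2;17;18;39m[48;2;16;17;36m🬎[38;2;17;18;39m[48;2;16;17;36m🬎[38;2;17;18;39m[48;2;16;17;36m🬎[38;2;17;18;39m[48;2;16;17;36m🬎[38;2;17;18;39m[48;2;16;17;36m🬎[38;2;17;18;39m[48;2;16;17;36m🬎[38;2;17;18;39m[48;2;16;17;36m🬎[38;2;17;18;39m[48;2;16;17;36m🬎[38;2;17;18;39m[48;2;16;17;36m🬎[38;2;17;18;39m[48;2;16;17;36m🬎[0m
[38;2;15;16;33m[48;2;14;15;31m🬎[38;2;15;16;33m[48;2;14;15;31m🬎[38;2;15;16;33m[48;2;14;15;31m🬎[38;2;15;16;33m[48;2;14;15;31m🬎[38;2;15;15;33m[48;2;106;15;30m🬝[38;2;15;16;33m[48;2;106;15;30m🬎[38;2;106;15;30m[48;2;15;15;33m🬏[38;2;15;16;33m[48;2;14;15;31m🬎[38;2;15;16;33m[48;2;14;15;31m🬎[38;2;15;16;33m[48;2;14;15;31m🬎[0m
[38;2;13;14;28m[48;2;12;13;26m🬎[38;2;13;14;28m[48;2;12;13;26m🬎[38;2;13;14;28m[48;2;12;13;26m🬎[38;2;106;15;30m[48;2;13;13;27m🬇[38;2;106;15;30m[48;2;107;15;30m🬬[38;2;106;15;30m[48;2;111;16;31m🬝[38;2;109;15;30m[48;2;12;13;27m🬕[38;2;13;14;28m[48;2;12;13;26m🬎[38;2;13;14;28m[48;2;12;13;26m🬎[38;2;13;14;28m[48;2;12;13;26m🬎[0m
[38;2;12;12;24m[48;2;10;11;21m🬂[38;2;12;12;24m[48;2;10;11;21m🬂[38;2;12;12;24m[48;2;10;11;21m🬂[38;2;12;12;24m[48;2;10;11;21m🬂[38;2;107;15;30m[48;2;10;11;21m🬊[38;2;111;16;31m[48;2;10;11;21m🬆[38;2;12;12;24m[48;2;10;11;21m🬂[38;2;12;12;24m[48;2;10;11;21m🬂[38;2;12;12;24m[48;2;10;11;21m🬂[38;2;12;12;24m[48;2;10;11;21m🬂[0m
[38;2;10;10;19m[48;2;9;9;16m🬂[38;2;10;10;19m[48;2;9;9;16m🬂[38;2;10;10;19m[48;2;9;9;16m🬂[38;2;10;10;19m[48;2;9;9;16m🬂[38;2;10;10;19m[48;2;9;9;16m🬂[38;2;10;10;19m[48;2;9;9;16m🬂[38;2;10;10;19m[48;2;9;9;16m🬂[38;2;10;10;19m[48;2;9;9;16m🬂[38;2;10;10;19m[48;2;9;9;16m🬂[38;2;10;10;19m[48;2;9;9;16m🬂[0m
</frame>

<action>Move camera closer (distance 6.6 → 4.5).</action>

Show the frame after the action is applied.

<frame>
[38;2;17;18;39m[48;2;16;17;36m🬎[38;2;17;18;39m[48;2;16;17;36m🬎[38;2;17;18;39m[48;2;16;17;36m🬎[38;2;17;18;39m[48;2;16;17;36m🬎[38;2;17;18;39m[48;2;16;17;36m🬎[38;2;17;18;39m[48;2;16;17;36m🬎[38;2;17;18;39m[48;2;16;17;36m🬎[38;2;17;18;39m[48;2;16;17;36m🬎[38;2;17;18;39m[48;2;16;17;36m🬎[38;2;17;18;39m[48;2;16;17;36m🬎[0m
[38;2;15;16;33m[48;2;14;15;31m🬎[38;2;15;16;33m[48;2;14;15;31m🬎[38;2;15;16;33m[48;2;14;15;31m🬎[38;2;15;15;33m[48;2;106;15;30m🬝[38;2;15;16;33m[48;2;106;15;30m🬆[38;2;106;15;30m[48;2;106;15;30m [38;2;16;16;34m[48;2;106;15;30m🬂[38;2;106;15;30m[48;2;15;15;33m🬏[38;2;15;16;33m[48;2;14;15;31m🬎[38;2;15;16;33m[48;2;14;15;31m🬎[0m
[38;2;13;14;28m[48;2;12;13;26m🬎[38;2;13;14;28m[48;2;12;13;26m🬎[38;2;107;15;30m[48;2;13;13;27m🬇[38;2;106;15;30m[48;2;107;15;30m🬬[38;2;106;15;30m[48;2;106;15;30m [38;2;106;15;30m[48;2;106;15;30m [38;2;106;15;30m[48;2;111;16;31m🬆[38;2;111;16;31m[48;2;12;13;27m🬀[38;2;13;14;28m[48;2;12;13;26m🬎[38;2;13;14;28m[48;2;12;13;26m🬎[0m
[38;2;12;12;24m[48;2;10;11;21m🬂[38;2;12;12;24m[48;2;10;11;21m🬂[38;2;12;12;24m[48;2;10;11;21m🬂[38;2;107;15;30m[48;2;10;11;21m🬊[38;2;106;15;30m[48;2;107;15;30m🬂[38;2;106;15;30m[48;2;111;16;31m🬀[38;2;111;16;31m[48;2;10;11;22m🬄[38;2;12;12;24m[48;2;10;11;21m🬂[38;2;12;12;24m[48;2;10;11;21m🬂[38;2;12;12;24m[48;2;10;11;21m🬂[0m
[38;2;10;10;19m[48;2;9;9;16m🬂[38;2;10;10;19m[48;2;9;9;16m🬂[38;2;10;10;19m[48;2;9;9;16m🬂[38;2;10;10;19m[48;2;9;9;16m🬂[38;2;107;15;30m[48;2;9;9;17m🬁[38;2;111;16;31m[48;2;9;9;17m🬀[38;2;10;10;19m[48;2;9;9;16m🬂[38;2;10;10;19m[48;2;9;9;16m🬂[38;2;10;10;19m[48;2;9;9;16m🬂[38;2;10;10;19m[48;2;9;9;16m🬂[0m
</frame>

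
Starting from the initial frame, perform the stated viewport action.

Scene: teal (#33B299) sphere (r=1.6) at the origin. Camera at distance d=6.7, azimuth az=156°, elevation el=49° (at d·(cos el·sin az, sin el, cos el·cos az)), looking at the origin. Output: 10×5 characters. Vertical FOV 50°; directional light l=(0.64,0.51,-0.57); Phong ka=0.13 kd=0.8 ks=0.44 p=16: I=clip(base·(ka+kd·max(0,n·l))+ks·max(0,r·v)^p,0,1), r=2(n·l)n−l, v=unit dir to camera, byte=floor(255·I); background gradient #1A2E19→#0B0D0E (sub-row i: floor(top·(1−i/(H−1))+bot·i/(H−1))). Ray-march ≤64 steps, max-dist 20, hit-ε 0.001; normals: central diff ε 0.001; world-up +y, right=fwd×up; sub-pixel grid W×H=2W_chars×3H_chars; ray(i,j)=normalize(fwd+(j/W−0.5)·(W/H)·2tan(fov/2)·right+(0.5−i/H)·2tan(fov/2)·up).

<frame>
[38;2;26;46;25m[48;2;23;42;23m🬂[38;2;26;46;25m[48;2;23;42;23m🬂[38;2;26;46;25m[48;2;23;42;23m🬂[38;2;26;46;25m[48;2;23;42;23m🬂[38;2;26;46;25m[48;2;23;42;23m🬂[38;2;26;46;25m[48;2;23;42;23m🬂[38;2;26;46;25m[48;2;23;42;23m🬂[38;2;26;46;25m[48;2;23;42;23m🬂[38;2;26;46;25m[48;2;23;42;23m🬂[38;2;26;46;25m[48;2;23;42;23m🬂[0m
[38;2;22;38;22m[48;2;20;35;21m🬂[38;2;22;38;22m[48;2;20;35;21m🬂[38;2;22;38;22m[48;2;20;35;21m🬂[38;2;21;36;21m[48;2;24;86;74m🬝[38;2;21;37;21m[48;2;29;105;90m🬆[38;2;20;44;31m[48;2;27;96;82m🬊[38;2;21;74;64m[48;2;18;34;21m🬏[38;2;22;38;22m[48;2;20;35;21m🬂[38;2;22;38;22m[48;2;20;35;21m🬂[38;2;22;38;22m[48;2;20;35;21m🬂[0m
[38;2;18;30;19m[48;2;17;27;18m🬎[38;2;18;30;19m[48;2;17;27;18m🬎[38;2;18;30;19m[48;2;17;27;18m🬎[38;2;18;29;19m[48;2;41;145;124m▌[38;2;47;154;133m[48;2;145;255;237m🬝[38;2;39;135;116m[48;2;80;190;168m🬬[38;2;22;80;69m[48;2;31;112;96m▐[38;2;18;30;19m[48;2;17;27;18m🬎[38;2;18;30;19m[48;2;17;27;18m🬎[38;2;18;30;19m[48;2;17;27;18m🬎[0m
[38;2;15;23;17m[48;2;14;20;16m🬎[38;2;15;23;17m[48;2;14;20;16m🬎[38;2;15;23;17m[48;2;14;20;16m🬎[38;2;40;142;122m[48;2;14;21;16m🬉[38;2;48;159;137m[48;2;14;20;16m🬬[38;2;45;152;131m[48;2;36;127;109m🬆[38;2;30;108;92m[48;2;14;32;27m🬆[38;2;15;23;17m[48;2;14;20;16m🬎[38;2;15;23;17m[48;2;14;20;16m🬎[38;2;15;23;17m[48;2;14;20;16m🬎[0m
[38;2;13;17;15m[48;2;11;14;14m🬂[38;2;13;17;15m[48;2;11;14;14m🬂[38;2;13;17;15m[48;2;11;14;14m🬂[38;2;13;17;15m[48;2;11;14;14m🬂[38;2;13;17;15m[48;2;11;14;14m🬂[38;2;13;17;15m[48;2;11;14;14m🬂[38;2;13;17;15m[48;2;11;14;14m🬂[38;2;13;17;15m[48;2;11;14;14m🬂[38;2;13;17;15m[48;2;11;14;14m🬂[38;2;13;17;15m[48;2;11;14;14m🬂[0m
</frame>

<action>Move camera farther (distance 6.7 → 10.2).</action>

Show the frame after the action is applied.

<frame>
[38;2;26;46;25m[48;2;23;42;23m🬂[38;2;26;46;25m[48;2;23;42;23m🬂[38;2;26;46;25m[48;2;23;42;23m🬂[38;2;26;46;25m[48;2;23;42;23m🬂[38;2;26;46;25m[48;2;23;42;23m🬂[38;2;26;46;25m[48;2;23;42;23m🬂[38;2;26;46;25m[48;2;23;42;23m🬂[38;2;26;46;25m[48;2;23;42;23m🬂[38;2;26;46;25m[48;2;23;42;23m🬂[38;2;26;46;25m[48;2;23;42;23m🬂[0m
[38;2;22;38;22m[48;2;20;35;21m🬂[38;2;22;38;22m[48;2;20;35;21m🬂[38;2;22;38;22m[48;2;20;35;21m🬂[38;2;22;38;22m[48;2;20;35;21m🬂[38;2;22;38;22m[48;2;20;35;21m🬂[38;2;21;36;21m[48;2;9;34;29m🬬[38;2;22;38;22m[48;2;20;35;21m🬂[38;2;22;38;22m[48;2;20;35;21m🬂[38;2;22;38;22m[48;2;20;35;21m🬂[38;2;22;38;22m[48;2;20;35;21m🬂[0m
[38;2;18;30;19m[48;2;17;27;18m🬎[38;2;18;30;19m[48;2;17;27;18m🬎[38;2;18;30;19m[48;2;17;27;18m🬎[38;2;18;30;19m[48;2;17;27;18m🬎[38;2;32;115;99m[48;2;53;165;143m🬆[38;2;31;112;96m[48;2;60;166;145m🬨[38;2;15;27;19m[48;2;21;74;63m🬨[38;2;18;30;19m[48;2;17;27;18m🬎[38;2;18;30;19m[48;2;17;27;18m🬎[38;2;18;30;19m[48;2;17;27;18m🬎[0m
[38;2;15;23;17m[48;2;14;20;16m🬎[38;2;15;23;17m[48;2;14;20;16m🬎[38;2;15;23;17m[48;2;14;20;16m🬎[38;2;15;23;17m[48;2;14;20;16m🬎[38;2;40;142;122m[48;2;14;21;16m🬂[38;2;35;125;107m[48;2;14;20;16m🬆[38;2;14;51;43m[48;2;14;21;16m🬀[38;2;15;23;17m[48;2;14;20;16m🬎[38;2;15;23;17m[48;2;14;20;16m🬎[38;2;15;23;17m[48;2;14;20;16m🬎[0m
[38;2;13;17;15m[48;2;11;14;14m🬂[38;2;13;17;15m[48;2;11;14;14m🬂[38;2;13;17;15m[48;2;11;14;14m🬂[38;2;13;17;15m[48;2;11;14;14m🬂[38;2;13;17;15m[48;2;11;14;14m🬂[38;2;13;17;15m[48;2;11;14;14m🬂[38;2;13;17;15m[48;2;11;14;14m🬂[38;2;13;17;15m[48;2;11;14;14m🬂[38;2;13;17;15m[48;2;11;14;14m🬂[38;2;13;17;15m[48;2;11;14;14m🬂[0m
</frame>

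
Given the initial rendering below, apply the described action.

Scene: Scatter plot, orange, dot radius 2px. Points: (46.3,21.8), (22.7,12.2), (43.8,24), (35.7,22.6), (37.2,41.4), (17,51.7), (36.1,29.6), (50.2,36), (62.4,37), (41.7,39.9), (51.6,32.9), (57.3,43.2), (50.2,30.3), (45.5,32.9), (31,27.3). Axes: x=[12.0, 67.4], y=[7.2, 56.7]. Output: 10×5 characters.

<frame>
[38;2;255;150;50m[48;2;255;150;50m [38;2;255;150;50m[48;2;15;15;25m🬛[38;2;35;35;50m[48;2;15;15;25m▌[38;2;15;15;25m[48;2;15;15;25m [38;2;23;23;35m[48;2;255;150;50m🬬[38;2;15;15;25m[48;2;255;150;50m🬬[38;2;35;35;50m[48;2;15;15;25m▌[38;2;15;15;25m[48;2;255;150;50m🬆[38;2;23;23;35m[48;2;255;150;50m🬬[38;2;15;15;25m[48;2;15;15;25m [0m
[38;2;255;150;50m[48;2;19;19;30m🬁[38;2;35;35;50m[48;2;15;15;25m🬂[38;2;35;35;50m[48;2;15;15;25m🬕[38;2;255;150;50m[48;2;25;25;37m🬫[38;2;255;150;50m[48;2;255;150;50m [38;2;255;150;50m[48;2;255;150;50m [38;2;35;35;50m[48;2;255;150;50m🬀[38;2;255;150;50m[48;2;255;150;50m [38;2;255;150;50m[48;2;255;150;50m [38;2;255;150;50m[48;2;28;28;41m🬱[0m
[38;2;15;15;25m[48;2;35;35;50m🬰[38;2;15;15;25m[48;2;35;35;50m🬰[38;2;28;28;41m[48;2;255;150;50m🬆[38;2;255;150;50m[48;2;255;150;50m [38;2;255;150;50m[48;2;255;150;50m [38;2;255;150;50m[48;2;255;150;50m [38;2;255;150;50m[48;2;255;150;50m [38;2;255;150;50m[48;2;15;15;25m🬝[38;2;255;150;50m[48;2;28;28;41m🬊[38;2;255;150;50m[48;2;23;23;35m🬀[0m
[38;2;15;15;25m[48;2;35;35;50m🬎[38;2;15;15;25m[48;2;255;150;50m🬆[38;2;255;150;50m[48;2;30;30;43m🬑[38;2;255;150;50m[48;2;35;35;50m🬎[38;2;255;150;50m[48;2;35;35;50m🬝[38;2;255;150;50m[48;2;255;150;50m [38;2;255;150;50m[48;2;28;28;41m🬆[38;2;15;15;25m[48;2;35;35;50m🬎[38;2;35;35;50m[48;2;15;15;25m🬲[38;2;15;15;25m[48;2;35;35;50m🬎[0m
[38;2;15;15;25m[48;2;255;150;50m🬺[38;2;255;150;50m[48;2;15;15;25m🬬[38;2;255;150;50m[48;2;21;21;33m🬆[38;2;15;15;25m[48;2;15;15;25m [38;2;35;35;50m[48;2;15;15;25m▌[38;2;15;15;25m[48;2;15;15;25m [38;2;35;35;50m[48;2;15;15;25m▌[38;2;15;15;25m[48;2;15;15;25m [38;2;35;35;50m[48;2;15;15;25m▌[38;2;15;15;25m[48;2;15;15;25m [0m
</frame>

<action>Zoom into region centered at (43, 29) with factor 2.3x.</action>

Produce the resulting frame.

<frame>
[38;2;15;15;25m[48;2;15;15;25m [38;2;15;15;25m[48;2;15;15;25m [38;2;35;35;50m[48;2;15;15;25m▌[38;2;255;150;50m[48;2;15;15;25m🬊[38;2;255;150;50m[48;2;15;15;25m🬝[38;2;255;150;50m[48;2;15;15;25m🬟[38;2;27;27;40m[48;2;255;150;50m🬝[38;2;15;15;25m[48;2;255;150;50m🬀[38;2;21;21;33m[48;2;255;150;50m🬊[38;2;15;15;25m[48;2;15;15;25m [0m
[38;2;35;35;50m[48;2;15;15;25m🬂[38;2;23;23;35m[48;2;255;150;50m🬝[38;2;255;150;50m[48;2;28;28;41m🬱[38;2;35;35;50m[48;2;15;15;25m🬂[38;2;255;150;50m[48;2;31;31;45m🬇[38;2;255;150;50m[48;2;255;150;50m [38;2;255;150;50m[48;2;25;25;37m🬛[38;2;255;150;50m[48;2;255;150;50m [38;2;255;150;50m[48;2;255;150;50m [38;2;255;150;50m[48;2;23;23;35m🬃[0m
[38;2;255;150;50m[48;2;15;15;25m🬺[38;2;255;150;50m[48;2;25;25;37m🬙[38;2;255;150;50m[48;2;15;15;25m🬝[38;2;255;150;50m[48;2;23;23;35m🬀[38;2;35;35;50m[48;2;15;15;25m🬛[38;2;25;25;37m[48;2;255;150;50m🬪[38;2;255;150;50m[48;2;31;31;45m🬁[38;2;255;150;50m[48;2;15;15;25m🬬[38;2;255;150;50m[48;2;28;28;41m🬆[38;2;15;15;25m[48;2;35;35;50m🬰[0m
[38;2;255;150;50m[48;2;25;25;37m🬥[38;2;15;15;25m[48;2;255;150;50m🬀[38;2;21;21;33m[48;2;255;150;50m🬊[38;2;15;15;25m[48;2;35;35;50m🬎[38;2;35;35;50m[48;2;255;150;50m🬐[38;2;255;150;50m[48;2;255;150;50m [38;2;255;150;50m[48;2;15;15;25m🬺[38;2;19;19;30m[48;2;255;150;50m🬬[38;2;35;35;50m[48;2;15;15;25m🬲[38;2;15;15;25m[48;2;35;35;50m🬎[0m
[38;2;15;15;25m[48;2;15;15;25m [38;2;255;150;50m[48;2;15;15;25m🬊[38;2;255;150;50m[48;2;23;23;35m🬀[38;2;15;15;25m[48;2;15;15;25m [38;2;35;35;50m[48;2;15;15;25m▌[38;2;255;150;50m[48;2;15;15;25m🬂[38;2;255;150;50m[48;2;21;21;33m🬆[38;2;15;15;25m[48;2;15;15;25m [38;2;35;35;50m[48;2;15;15;25m▌[38;2;15;15;25m[48;2;15;15;25m [0m
</frame>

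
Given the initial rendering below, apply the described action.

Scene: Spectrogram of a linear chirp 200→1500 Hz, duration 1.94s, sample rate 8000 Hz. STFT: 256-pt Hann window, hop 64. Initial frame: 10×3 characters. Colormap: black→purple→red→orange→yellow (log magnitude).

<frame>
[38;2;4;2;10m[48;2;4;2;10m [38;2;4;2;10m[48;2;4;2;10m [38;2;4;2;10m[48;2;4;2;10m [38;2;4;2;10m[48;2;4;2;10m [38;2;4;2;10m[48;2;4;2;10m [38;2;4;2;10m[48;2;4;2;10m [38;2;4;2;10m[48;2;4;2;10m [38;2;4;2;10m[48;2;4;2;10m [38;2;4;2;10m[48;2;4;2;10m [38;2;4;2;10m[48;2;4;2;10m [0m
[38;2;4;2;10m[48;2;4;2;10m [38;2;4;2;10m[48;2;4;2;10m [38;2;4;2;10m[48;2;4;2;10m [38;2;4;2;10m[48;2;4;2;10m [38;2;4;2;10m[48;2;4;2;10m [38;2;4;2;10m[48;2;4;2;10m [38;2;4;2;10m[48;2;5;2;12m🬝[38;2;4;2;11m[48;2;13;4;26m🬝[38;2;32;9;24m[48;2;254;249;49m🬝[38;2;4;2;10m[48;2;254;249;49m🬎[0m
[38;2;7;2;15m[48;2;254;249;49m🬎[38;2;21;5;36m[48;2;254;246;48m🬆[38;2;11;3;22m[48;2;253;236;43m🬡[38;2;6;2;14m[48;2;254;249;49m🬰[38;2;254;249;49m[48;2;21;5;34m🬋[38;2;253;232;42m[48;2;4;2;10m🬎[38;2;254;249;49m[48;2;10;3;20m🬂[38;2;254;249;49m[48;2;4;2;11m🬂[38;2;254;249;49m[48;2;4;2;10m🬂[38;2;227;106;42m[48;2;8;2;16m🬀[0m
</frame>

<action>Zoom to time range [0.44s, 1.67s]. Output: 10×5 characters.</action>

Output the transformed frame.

<frame>
[38;2;4;2;10m[48;2;4;2;10m [38;2;4;2;10m[48;2;4;2;10m [38;2;4;2;10m[48;2;4;2;10m [38;2;4;2;10m[48;2;4;2;10m [38;2;4;2;10m[48;2;4;2;10m [38;2;4;2;10m[48;2;4;2;10m [38;2;4;2;10m[48;2;4;2;10m [38;2;4;2;10m[48;2;4;2;10m [38;2;4;2;10m[48;2;4;2;10m [38;2;4;2;10m[48;2;4;2;10m [0m
[38;2;4;2;10m[48;2;4;2;10m [38;2;4;2;10m[48;2;4;2;10m [38;2;4;2;10m[48;2;4;2;10m [38;2;4;2;10m[48;2;4;2;10m [38;2;4;2;10m[48;2;4;2;10m [38;2;4;2;10m[48;2;4;2;10m [38;2;4;2;10m[48;2;4;2;10m [38;2;4;2;10m[48;2;4;2;10m [38;2;4;2;10m[48;2;4;2;10m [38;2;4;2;10m[48;2;4;2;10m [0m
[38;2;4;2;10m[48;2;4;2;10m [38;2;4;2;10m[48;2;4;2;10m [38;2;4;2;10m[48;2;4;2;10m [38;2;4;2;10m[48;2;4;2;10m [38;2;4;2;10m[48;2;4;2;10m [38;2;4;2;10m[48;2;4;2;10m [38;2;4;2;10m[48;2;4;2;10m [38;2;4;2;10m[48;2;4;2;10m [38;2;4;2;10m[48;2;4;2;10m [38;2;4;2;10m[48;2;4;2;11m🬝[0m
[38;2;4;2;10m[48;2;6;2;13m🬝[38;2;4;2;10m[48;2;8;2;17m🬎[38;2;7;2;15m[48;2;54;12;89m🬝[38;2;4;2;10m[48;2;252;213;34m🬎[38;2;5;2;12m[48;2;254;249;49m🬎[38;2;8;2;18m[48;2;254;249;49m🬎[38;2;19;5;36m[48;2;252;220;37m🬆[38;2;6;2;13m[48;2;253;225;39m🬂[38;2;20;5;38m[48;2;254;249;49m🬰[38;2;245;202;45m[48;2;15;4;29m🬍[0m
[38;2;253;237;44m[48;2;5;2;11m🬎[38;2;239;190;54m[48;2;10;3;21m🬆[38;2;254;249;49m[48;2;7;2;16m🬂[38;2;254;249;49m[48;2;4;2;11m🬂[38;2;243;139;18m[48;2;11;3;22m🬀[38;2;11;3;22m[48;2;4;2;10m🬂[38;2;6;2;14m[48;2;4;2;10m🬂[38;2;4;2;11m[48;2;4;2;10m🬂[38;2;4;2;11m[48;2;4;2;10m🬀[38;2;4;2;10m[48;2;4;2;10m [0m
</frame>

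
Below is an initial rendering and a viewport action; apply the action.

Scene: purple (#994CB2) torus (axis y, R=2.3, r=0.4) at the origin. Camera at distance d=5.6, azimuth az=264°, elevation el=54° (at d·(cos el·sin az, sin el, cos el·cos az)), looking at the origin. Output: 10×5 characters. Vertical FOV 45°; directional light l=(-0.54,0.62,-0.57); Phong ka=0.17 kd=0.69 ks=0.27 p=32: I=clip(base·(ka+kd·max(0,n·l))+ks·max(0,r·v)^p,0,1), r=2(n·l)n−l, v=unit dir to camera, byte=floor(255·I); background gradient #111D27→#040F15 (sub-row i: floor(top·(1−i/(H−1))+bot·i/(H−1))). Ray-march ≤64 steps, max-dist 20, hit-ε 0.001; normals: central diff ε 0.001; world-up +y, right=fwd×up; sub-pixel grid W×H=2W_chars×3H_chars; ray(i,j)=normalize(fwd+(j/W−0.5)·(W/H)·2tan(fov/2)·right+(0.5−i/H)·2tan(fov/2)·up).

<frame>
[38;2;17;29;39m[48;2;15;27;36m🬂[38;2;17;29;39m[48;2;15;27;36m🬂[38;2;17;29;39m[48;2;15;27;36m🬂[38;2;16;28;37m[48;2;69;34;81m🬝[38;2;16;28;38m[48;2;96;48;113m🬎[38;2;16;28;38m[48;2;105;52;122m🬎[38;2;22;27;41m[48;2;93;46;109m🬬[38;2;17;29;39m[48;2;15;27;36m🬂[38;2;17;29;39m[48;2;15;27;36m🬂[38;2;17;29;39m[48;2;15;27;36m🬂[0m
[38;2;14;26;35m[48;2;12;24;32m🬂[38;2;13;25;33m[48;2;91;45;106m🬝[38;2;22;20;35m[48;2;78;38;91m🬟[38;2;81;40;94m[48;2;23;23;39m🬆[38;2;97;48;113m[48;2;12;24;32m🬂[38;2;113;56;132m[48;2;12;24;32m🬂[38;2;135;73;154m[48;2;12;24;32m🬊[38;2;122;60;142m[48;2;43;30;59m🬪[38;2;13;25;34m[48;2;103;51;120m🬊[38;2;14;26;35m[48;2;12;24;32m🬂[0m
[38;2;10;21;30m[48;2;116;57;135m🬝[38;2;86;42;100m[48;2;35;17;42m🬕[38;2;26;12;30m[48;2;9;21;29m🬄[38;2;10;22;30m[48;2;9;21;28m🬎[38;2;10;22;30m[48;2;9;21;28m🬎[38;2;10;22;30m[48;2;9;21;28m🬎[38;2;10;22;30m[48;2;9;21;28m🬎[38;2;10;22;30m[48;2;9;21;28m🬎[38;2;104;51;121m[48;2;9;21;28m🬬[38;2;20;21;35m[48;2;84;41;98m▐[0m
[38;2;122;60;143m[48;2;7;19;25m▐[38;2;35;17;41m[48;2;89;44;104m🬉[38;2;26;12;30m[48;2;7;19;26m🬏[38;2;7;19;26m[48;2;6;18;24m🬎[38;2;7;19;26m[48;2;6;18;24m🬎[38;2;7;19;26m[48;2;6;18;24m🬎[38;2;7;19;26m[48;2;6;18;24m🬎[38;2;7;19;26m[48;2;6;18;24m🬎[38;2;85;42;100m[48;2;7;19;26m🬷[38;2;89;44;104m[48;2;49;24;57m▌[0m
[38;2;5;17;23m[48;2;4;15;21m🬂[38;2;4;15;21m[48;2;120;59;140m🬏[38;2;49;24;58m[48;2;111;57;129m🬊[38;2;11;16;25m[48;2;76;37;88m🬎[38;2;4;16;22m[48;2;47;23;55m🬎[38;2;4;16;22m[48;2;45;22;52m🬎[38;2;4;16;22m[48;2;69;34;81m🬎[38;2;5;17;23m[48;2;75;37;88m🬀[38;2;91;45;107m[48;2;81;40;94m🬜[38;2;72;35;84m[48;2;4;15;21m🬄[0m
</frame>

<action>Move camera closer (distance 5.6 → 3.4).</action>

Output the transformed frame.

<frame>
[38;2;16;28;38m[48;2;88;44;103m🬎[38;2;17;29;39m[48;2;80;39;94m🬂[38;2;89;44;104m[48;2;59;29;69m🬎[38;2;94;46;109m[48;2;50;24;57m🬎[38;2;101;50;118m[48;2;32;16;38m🬎[38;2;112;55;130m[48;2;32;15;37m🬎[38;2;122;61;142m[48;2;76;37;88m🬎[38;2;165;100;186m[48;2;114;56;133m🬋[38;2;17;29;39m[48;2;119;59;139m🬁[38;2;16;28;38m[48;2;111;55;129m🬊[0m
[38;2;64;32;75m[48;2;30;14;35m🬆[38;2;44;22;51m[48;2;22;15;30m🬂[38;2;26;12;30m[48;2;12;24;32m🬂[38;2;14;26;35m[48;2;12;24;32m🬂[38;2;14;26;35m[48;2;12;24;32m🬂[38;2;14;26;35m[48;2;12;24;32m🬂[38;2;14;26;35m[48;2;12;24;32m🬂[38;2;63;31;73m[48;2;12;24;33m🬁[38;2;103;51;119m[48;2;12;24;32m🬊[38;2;119;58;138m[48;2;71;35;82m🬬[0m
[38;2;26;12;30m[48;2;9;21;29m🬕[38;2;10;22;30m[48;2;9;21;28m🬎[38;2;10;22;30m[48;2;9;21;28m🬎[38;2;10;22;30m[48;2;9;21;28m🬎[38;2;10;22;30m[48;2;9;21;28m🬎[38;2;10;22;30m[48;2;9;21;28m🬎[38;2;10;22;30m[48;2;9;21;28m🬎[38;2;10;22;30m[48;2;9;21;28m🬎[38;2;10;22;30m[48;2;9;21;28m🬎[38;2;76;38;89m[48;2;9;21;29m🬁[0m
[38;2;7;19;26m[48;2;6;18;24m🬎[38;2;7;19;26m[48;2;6;18;24m🬎[38;2;7;19;26m[48;2;6;18;24m🬎[38;2;7;19;26m[48;2;6;18;24m🬎[38;2;7;19;26m[48;2;6;18;24m🬎[38;2;7;19;26m[48;2;6;18;24m🬎[38;2;7;19;26m[48;2;6;18;24m🬎[38;2;7;19;26m[48;2;6;18;24m🬎[38;2;7;19;26m[48;2;6;18;24m🬎[38;2;7;19;26m[48;2;6;18;24m🬎[0m
[38;2;26;12;30m[48;2;4;16;22m🬏[38;2;5;17;23m[48;2;4;15;21m🬂[38;2;5;17;23m[48;2;4;15;21m🬂[38;2;5;17;23m[48;2;4;15;21m🬂[38;2;5;17;23m[48;2;4;15;21m🬂[38;2;5;17;23m[48;2;4;15;21m🬂[38;2;5;17;23m[48;2;4;15;21m🬂[38;2;5;17;23m[48;2;4;15;21m🬂[38;2;5;17;23m[48;2;4;15;21m🬂[38;2;5;17;23m[48;2;4;15;21m🬂[0m
</frame>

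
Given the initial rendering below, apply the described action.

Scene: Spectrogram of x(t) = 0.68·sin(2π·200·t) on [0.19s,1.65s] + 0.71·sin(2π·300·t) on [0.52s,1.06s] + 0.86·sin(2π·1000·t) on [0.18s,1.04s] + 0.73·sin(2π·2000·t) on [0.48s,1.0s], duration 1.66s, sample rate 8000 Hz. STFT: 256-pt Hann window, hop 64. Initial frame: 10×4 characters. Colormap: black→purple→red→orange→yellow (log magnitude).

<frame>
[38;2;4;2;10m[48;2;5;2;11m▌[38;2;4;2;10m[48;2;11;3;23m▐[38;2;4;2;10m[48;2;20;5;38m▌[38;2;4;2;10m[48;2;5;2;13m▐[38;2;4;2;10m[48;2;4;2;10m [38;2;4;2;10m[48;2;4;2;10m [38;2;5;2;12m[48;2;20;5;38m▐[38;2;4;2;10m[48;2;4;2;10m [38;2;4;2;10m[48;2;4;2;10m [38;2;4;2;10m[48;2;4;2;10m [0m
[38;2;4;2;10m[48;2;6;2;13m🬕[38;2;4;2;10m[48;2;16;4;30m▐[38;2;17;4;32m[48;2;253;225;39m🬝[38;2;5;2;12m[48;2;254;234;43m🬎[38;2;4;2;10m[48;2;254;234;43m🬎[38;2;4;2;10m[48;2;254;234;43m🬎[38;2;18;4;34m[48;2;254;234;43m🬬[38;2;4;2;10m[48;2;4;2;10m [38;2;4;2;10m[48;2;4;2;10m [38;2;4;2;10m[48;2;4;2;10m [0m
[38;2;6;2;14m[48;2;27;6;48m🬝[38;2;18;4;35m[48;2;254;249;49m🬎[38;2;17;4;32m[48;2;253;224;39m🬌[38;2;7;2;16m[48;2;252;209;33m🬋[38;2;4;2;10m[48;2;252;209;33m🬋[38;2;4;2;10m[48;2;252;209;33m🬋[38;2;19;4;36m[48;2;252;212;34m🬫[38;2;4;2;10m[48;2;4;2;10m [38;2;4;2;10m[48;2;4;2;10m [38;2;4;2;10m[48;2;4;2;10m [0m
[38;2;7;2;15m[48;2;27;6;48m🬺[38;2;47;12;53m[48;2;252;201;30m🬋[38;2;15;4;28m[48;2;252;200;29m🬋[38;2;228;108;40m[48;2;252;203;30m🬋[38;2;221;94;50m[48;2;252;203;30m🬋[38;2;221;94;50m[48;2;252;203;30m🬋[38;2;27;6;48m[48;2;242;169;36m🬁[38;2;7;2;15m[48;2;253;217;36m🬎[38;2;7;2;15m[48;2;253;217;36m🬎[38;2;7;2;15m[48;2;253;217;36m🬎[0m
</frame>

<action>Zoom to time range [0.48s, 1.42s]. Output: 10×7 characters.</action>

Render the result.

<frame>
[38;2;4;2;10m[48;2;5;2;13m▐[38;2;4;2;10m[48;2;4;2;10m [38;2;4;2;10m[48;2;4;2;10m [38;2;4;2;10m[48;2;4;2;10m [38;2;4;2;10m[48;2;4;2;10m [38;2;4;2;10m[48;2;19;5;35m▌[38;2;4;2;10m[48;2;11;3;23m▐[38;2;4;2;10m[48;2;4;2;10m [38;2;4;2;10m[48;2;4;2;10m [38;2;4;2;10m[48;2;4;2;10m [0m
[38;2;6;2;13m[48;2;4;2;10m▌[38;2;4;2;10m[48;2;4;2;10m [38;2;4;2;10m[48;2;4;2;10m [38;2;4;2;10m[48;2;4;2;10m [38;2;4;2;10m[48;2;4;2;10m [38;2;4;2;10m[48;2;23;5;41m▌[38;2;4;2;10m[48;2;12;3;25m▐[38;2;4;2;10m[48;2;4;2;10m [38;2;4;2;10m[48;2;4;2;10m [38;2;4;2;10m[48;2;4;2;10m [0m
[38;2;4;2;10m[48;2;6;2;14m▐[38;2;4;2;10m[48;2;4;2;10m [38;2;4;2;10m[48;2;4;2;10m [38;2;4;2;10m[48;2;4;2;10m [38;2;4;2;10m[48;2;4;2;10m [38;2;4;2;10m[48;2;37;8;66m▌[38;2;4;2;10m[48;2;15;4;29m▐[38;2;4;2;10m[48;2;4;2;10m [38;2;4;2;10m[48;2;4;2;10m [38;2;4;2;10m[48;2;4;2;10m [0m
[38;2;5;2;13m[48;2;254;234;43m🬰[38;2;4;2;10m[48;2;254;234;43m🬰[38;2;4;2;10m[48;2;254;234;43m🬰[38;2;4;2;10m[48;2;254;234;43m🬰[38;2;4;2;10m[48;2;254;234;43m🬰[38;2;72;18;47m[48;2;253;229;41m🬰[38;2;4;2;10m[48;2;22;5;41m▐[38;2;4;2;10m[48;2;4;2;10m [38;2;4;2;10m[48;2;4;2;10m [38;2;4;2;10m[48;2;4;2;10m [0m
[38;2;4;2;10m[48;2;11;3;22m▐[38;2;4;2;10m[48;2;4;2;10m [38;2;4;2;10m[48;2;4;2;10m [38;2;4;2;10m[48;2;4;2;10m [38;2;4;2;10m[48;2;4;2;10m [38;2;4;2;10m[48;2;37;8;66m▌[38;2;11;3;22m[48;2;82;20;82m🬨[38;2;4;2;10m[48;2;4;2;10m [38;2;4;2;10m[48;2;4;2;10m [38;2;4;2;10m[48;2;4;2;10m [0m
[38;2;254;249;49m[48;2;18;4;34m🬂[38;2;254;249;49m[48;2;5;2;13m🬂[38;2;254;249;49m[48;2;5;2;13m🬂[38;2;254;249;49m[48;2;5;2;13m🬂[38;2;254;249;49m[48;2;5;2;13m🬂[38;2;254;249;49m[48;2;13;3;26m🬂[38;2;240;173;43m[48;2;24;6;29m🬄[38;2;4;2;10m[48;2;4;2;10m [38;2;4;2;10m[48;2;4;2;10m [38;2;4;2;10m[48;2;4;2;10m [0m
[38;2;76;19;60m[48;2;253;218;36m🬂[38;2;20;5;37m[48;2;253;220;37m🬂[38;2;20;5;37m[48;2;253;220;37m🬂[38;2;20;5;37m[48;2;253;220;37m🬂[38;2;20;5;37m[48;2;253;220;37m🬂[38;2;21;5;40m[48;2;253;220;37m🬂[38;2;65;16;49m[48;2;252;216;35m🬂[38;2;6;2;13m[48;2;252;211;33m🬂[38;2;6;2;13m[48;2;252;211;33m🬂[38;2;6;2;13m[48;2;252;211;33m🬂[0m
</frame>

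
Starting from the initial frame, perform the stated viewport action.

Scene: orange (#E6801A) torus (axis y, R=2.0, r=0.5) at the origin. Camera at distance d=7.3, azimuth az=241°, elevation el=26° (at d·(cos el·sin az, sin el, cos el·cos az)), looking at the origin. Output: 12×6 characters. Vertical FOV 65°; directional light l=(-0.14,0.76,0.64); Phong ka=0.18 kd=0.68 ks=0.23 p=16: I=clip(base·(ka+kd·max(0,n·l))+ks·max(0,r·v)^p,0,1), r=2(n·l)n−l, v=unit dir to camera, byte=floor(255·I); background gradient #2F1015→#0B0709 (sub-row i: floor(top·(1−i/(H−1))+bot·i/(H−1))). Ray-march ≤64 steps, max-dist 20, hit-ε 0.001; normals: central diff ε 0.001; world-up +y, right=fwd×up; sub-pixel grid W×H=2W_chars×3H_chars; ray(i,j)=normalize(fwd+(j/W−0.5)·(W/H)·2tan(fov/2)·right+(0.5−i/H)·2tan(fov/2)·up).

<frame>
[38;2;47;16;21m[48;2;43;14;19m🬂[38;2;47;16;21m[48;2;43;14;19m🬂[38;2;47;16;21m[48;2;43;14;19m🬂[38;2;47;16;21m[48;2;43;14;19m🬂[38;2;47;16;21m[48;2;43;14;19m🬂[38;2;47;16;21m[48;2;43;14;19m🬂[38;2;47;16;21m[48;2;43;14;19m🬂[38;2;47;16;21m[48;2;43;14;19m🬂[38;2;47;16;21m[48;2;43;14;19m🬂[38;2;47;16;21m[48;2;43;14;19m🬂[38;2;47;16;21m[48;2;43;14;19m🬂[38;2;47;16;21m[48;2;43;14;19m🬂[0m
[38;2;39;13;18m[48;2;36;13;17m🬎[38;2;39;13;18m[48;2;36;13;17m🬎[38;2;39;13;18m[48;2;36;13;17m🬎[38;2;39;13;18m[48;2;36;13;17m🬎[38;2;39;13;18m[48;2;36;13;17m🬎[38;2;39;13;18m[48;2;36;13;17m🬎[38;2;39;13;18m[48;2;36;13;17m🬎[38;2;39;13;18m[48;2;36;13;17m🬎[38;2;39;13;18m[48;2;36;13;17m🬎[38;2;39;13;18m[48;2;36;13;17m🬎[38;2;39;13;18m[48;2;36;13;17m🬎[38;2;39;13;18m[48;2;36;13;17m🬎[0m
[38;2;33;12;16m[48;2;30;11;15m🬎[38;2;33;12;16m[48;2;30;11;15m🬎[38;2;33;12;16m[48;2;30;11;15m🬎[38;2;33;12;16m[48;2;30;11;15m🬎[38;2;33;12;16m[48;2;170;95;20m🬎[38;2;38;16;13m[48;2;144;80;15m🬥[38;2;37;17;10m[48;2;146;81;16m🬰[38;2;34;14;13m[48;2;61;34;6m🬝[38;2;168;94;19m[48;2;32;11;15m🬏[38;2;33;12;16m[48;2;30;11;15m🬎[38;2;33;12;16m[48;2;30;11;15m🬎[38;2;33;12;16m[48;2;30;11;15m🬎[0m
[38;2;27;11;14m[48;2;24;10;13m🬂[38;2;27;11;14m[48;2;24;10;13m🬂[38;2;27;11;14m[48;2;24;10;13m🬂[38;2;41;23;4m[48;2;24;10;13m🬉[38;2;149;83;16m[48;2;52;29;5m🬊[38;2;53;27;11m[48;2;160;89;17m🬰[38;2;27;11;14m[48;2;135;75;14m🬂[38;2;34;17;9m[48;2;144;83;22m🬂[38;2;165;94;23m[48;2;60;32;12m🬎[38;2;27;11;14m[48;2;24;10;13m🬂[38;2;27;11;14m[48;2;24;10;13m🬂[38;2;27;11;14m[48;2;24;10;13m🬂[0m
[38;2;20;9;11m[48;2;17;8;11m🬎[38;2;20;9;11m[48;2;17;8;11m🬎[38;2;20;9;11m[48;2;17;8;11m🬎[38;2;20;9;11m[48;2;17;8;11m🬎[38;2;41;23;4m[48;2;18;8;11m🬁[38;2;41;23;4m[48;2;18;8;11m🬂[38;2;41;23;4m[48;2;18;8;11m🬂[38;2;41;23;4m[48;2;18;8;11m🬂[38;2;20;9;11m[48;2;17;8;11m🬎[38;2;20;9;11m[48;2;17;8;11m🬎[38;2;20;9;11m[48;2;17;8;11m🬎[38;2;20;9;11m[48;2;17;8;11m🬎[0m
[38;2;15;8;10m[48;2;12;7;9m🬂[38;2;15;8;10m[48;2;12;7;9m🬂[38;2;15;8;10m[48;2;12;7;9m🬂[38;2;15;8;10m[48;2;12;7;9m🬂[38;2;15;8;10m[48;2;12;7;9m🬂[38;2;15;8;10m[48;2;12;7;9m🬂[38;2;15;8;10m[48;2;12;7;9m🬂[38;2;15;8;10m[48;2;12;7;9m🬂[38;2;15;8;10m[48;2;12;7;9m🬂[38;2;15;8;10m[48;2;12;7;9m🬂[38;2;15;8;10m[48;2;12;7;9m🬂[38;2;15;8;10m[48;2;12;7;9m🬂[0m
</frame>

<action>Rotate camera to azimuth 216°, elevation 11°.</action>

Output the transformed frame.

<frame>
[38;2;47;16;21m[48;2;43;14;19m🬂[38;2;47;16;21m[48;2;43;14;19m🬂[38;2;47;16;21m[48;2;43;14;19m🬂[38;2;47;16;21m[48;2;43;14;19m🬂[38;2;47;16;21m[48;2;43;14;19m🬂[38;2;47;16;21m[48;2;43;14;19m🬂[38;2;47;16;21m[48;2;43;14;19m🬂[38;2;47;16;21m[48;2;43;14;19m🬂[38;2;47;16;21m[48;2;43;14;19m🬂[38;2;47;16;21m[48;2;43;14;19m🬂[38;2;47;16;21m[48;2;43;14;19m🬂[38;2;47;16;21m[48;2;43;14;19m🬂[0m
[38;2;39;13;18m[48;2;36;13;17m🬎[38;2;39;13;18m[48;2;36;13;17m🬎[38;2;39;13;18m[48;2;36;13;17m🬎[38;2;39;13;18m[48;2;36;13;17m🬎[38;2;39;13;18m[48;2;36;13;17m🬎[38;2;39;13;18m[48;2;36;13;17m🬎[38;2;39;13;18m[48;2;36;13;17m🬎[38;2;39;13;18m[48;2;36;13;17m🬎[38;2;39;13;18m[48;2;36;13;17m🬎[38;2;39;13;18m[48;2;36;13;17m🬎[38;2;39;13;18m[48;2;36;13;17m🬎[38;2;39;13;18m[48;2;36;13;17m🬎[0m
[38;2;33;12;16m[48;2;30;11;15m🬎[38;2;33;12;16m[48;2;30;11;15m🬎[38;2;33;12;16m[48;2;30;11;15m🬎[38;2;33;12;16m[48;2;30;11;15m🬎[38;2;32;11;15m[48;2;170;95;20m🬝[38;2;46;21;15m[48;2;194;134;74m🬬[38;2;33;12;16m[48;2;58;32;6m🬎[38;2;39;16;14m[48;2;103;57;11m🬝[38;2;33;12;16m[48;2;30;11;15m🬎[38;2;33;12;16m[48;2;30;11;15m🬎[38;2;33;12;16m[48;2;30;11;15m🬎[38;2;33;12;16m[48;2;30;11;15m🬎[0m
[38;2;27;11;14m[48;2;24;10;13m🬂[38;2;27;11;14m[48;2;24;10;13m🬂[38;2;27;11;14m[48;2;24;10;13m🬂[38;2;41;23;4m[48;2;24;10;13m🬁[38;2;62;34;6m[48;2;36;19;6m🬂[38;2;98;54;11m[48;2;41;23;4m🬂[38;2;126;75;25m[48;2;41;23;4m🬂[38;2;166;113;60m[48;2;41;23;4m🬂[38;2;134;79;24m[48;2;28;13;10m🬂[38;2;27;11;14m[48;2;24;10;13m🬂[38;2;27;11;14m[48;2;24;10;13m🬂[38;2;27;11;14m[48;2;24;10;13m🬂[0m
[38;2;20;9;11m[48;2;17;8;11m🬎[38;2;20;9;11m[48;2;17;8;11m🬎[38;2;20;9;11m[48;2;17;8;11m🬎[38;2;20;9;11m[48;2;17;8;11m🬎[38;2;20;9;11m[48;2;17;8;11m🬎[38;2;20;9;11m[48;2;17;8;11m🬎[38;2;20;9;11m[48;2;17;8;11m🬎[38;2;20;9;11m[48;2;17;8;11m🬎[38;2;20;9;11m[48;2;17;8;11m🬎[38;2;20;9;11m[48;2;17;8;11m🬎[38;2;20;9;11m[48;2;17;8;11m🬎[38;2;20;9;11m[48;2;17;8;11m🬎[0m
[38;2;15;8;10m[48;2;12;7;9m🬂[38;2;15;8;10m[48;2;12;7;9m🬂[38;2;15;8;10m[48;2;12;7;9m🬂[38;2;15;8;10m[48;2;12;7;9m🬂[38;2;15;8;10m[48;2;12;7;9m🬂[38;2;15;8;10m[48;2;12;7;9m🬂[38;2;15;8;10m[48;2;12;7;9m🬂[38;2;15;8;10m[48;2;12;7;9m🬂[38;2;15;8;10m[48;2;12;7;9m🬂[38;2;15;8;10m[48;2;12;7;9m🬂[38;2;15;8;10m[48;2;12;7;9m🬂[38;2;15;8;10m[48;2;12;7;9m🬂[0m
</frame>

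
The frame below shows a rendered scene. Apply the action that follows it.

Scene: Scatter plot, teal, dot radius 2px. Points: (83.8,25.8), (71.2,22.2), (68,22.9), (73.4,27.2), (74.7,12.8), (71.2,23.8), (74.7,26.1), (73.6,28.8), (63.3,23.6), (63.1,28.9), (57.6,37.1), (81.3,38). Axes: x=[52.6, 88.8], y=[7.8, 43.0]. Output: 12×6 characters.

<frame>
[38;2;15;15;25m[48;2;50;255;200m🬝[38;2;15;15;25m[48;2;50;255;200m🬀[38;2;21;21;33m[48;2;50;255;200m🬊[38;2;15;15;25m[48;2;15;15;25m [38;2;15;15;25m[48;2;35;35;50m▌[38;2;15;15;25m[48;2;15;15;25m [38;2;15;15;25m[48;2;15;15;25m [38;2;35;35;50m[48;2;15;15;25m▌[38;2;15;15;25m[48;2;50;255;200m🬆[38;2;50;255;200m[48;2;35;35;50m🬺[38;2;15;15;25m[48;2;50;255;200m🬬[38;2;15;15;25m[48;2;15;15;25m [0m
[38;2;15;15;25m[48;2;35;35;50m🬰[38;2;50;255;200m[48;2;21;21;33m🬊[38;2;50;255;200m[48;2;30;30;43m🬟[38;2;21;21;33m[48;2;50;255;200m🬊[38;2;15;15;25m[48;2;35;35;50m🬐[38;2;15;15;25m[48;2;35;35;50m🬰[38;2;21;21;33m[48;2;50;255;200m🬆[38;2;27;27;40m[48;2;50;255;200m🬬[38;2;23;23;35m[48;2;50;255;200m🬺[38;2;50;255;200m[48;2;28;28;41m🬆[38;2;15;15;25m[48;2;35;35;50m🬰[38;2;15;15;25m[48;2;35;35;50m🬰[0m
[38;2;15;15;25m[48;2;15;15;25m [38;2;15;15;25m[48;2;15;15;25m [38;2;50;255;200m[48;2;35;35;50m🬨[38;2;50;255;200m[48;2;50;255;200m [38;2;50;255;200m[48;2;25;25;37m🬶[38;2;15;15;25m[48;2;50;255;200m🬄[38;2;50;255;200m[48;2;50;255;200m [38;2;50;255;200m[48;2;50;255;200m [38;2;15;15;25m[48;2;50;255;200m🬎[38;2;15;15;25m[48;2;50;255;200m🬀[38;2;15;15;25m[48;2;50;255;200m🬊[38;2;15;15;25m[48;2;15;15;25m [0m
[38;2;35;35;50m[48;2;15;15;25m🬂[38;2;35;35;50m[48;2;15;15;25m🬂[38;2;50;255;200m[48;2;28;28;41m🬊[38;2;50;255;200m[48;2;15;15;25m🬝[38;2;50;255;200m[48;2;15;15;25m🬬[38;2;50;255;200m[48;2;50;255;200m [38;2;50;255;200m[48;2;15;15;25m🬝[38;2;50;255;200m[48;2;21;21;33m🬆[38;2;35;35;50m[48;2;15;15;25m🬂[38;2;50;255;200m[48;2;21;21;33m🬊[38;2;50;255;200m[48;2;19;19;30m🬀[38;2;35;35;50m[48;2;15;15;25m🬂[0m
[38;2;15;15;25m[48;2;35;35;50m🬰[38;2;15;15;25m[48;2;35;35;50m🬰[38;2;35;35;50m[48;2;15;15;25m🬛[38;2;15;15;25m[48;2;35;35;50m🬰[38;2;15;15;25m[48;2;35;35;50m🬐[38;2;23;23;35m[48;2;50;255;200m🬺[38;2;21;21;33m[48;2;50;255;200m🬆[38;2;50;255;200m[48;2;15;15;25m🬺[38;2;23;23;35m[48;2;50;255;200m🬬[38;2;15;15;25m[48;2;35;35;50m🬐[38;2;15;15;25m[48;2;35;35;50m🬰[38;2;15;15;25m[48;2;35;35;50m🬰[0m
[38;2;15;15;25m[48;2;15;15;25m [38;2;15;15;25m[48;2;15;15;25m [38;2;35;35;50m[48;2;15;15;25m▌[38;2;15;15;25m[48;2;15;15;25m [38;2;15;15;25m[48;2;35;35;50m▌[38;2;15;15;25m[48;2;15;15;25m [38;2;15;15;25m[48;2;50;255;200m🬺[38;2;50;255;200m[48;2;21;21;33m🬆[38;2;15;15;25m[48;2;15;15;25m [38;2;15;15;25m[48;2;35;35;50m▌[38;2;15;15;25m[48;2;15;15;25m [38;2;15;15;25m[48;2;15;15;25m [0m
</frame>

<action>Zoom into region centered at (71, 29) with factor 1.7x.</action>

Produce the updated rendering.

<frame>
[38;2;15;15;25m[48;2;15;15;25m [38;2;15;15;25m[48;2;15;15;25m [38;2;35;35;50m[48;2;15;15;25m▌[38;2;15;15;25m[48;2;15;15;25m [38;2;15;15;25m[48;2;35;35;50m▌[38;2;15;15;25m[48;2;15;15;25m [38;2;15;15;25m[48;2;15;15;25m [38;2;35;35;50m[48;2;15;15;25m▌[38;2;15;15;25m[48;2;15;15;25m [38;2;15;15;25m[48;2;35;35;50m▌[38;2;15;15;25m[48;2;50;255;200m🬐[38;2;50;255;200m[48;2;50;255;200m [0m
[38;2;15;15;25m[48;2;35;35;50m🬰[38;2;15;15;25m[48;2;35;35;50m🬰[38;2;35;35;50m[48;2;15;15;25m🬛[38;2;15;15;25m[48;2;35;35;50m🬰[38;2;15;15;25m[48;2;35;35;50m🬐[38;2;15;15;25m[48;2;35;35;50m🬰[38;2;15;15;25m[48;2;35;35;50m🬰[38;2;35;35;50m[48;2;15;15;25m🬛[38;2;15;15;25m[48;2;35;35;50m🬰[38;2;15;15;25m[48;2;35;35;50m🬐[38;2;15;15;25m[48;2;35;35;50m🬰[38;2;50;255;200m[48;2;23;23;35m🬀[0m
[38;2;15;15;25m[48;2;50;255;200m🬆[38;2;50;255;200m[48;2;15;15;25m🬺[38;2;23;23;35m[48;2;50;255;200m🬬[38;2;15;15;25m[48;2;15;15;25m [38;2;15;15;25m[48;2;35;35;50m▌[38;2;15;15;25m[48;2;15;15;25m [38;2;15;15;25m[48;2;50;255;200m🬆[38;2;50;255;200m[48;2;15;15;25m🬺[38;2;15;15;25m[48;2;50;255;200m🬬[38;2;15;15;25m[48;2;35;35;50m▌[38;2;15;15;25m[48;2;15;15;25m [38;2;15;15;25m[48;2;15;15;25m [0m
[38;2;50;255;200m[48;2;19;19;30m🬁[38;2;50;255;200m[48;2;50;255;200m [38;2;27;27;40m[48;2;50;255;200m🬬[38;2;35;35;50m[48;2;15;15;25m🬂[38;2;31;31;45m[48;2;50;255;200m🬬[38;2;28;28;41m[48;2;50;255;200m🬆[38;2;50;255;200m[48;2;15;15;25m🬙[38;2;50;255;200m[48;2;50;255;200m [38;2;50;255;200m[48;2;25;25;37m🬛[38;2;35;35;50m[48;2;15;15;25m🬨[38;2;35;35;50m[48;2;15;15;25m🬂[38;2;35;35;50m[48;2;15;15;25m🬂[0m
[38;2;23;23;35m[48;2;50;255;200m🬺[38;2;50;255;200m[48;2;15;15;25m🬬[38;2;50;255;200m[48;2;28;28;41m🬆[38;2;15;15;25m[48;2;50;255;200m🬐[38;2;50;255;200m[48;2;50;255;200m [38;2;50;255;200m[48;2;50;255;200m [38;2;50;255;200m[48;2;35;35;50m🬴[38;2;50;255;200m[48;2;31;31;45m🬁[38;2;15;15;25m[48;2;35;35;50m🬰[38;2;15;15;25m[48;2;35;35;50m🬐[38;2;15;15;25m[48;2;35;35;50m🬰[38;2;15;15;25m[48;2;35;35;50m🬰[0m
[38;2;15;15;25m[48;2;15;15;25m [38;2;15;15;25m[48;2;15;15;25m [38;2;35;35;50m[48;2;15;15;25m▌[38;2;15;15;25m[48;2;15;15;25m [38;2;50;255;200m[48;2;27;27;40m🬀[38;2;50;255;200m[48;2;15;15;25m🬊[38;2;50;255;200m[48;2;15;15;25m🬀[38;2;35;35;50m[48;2;15;15;25m▌[38;2;15;15;25m[48;2;15;15;25m [38;2;15;15;25m[48;2;35;35;50m▌[38;2;15;15;25m[48;2;15;15;25m [38;2;15;15;25m[48;2;15;15;25m [0m
</frame>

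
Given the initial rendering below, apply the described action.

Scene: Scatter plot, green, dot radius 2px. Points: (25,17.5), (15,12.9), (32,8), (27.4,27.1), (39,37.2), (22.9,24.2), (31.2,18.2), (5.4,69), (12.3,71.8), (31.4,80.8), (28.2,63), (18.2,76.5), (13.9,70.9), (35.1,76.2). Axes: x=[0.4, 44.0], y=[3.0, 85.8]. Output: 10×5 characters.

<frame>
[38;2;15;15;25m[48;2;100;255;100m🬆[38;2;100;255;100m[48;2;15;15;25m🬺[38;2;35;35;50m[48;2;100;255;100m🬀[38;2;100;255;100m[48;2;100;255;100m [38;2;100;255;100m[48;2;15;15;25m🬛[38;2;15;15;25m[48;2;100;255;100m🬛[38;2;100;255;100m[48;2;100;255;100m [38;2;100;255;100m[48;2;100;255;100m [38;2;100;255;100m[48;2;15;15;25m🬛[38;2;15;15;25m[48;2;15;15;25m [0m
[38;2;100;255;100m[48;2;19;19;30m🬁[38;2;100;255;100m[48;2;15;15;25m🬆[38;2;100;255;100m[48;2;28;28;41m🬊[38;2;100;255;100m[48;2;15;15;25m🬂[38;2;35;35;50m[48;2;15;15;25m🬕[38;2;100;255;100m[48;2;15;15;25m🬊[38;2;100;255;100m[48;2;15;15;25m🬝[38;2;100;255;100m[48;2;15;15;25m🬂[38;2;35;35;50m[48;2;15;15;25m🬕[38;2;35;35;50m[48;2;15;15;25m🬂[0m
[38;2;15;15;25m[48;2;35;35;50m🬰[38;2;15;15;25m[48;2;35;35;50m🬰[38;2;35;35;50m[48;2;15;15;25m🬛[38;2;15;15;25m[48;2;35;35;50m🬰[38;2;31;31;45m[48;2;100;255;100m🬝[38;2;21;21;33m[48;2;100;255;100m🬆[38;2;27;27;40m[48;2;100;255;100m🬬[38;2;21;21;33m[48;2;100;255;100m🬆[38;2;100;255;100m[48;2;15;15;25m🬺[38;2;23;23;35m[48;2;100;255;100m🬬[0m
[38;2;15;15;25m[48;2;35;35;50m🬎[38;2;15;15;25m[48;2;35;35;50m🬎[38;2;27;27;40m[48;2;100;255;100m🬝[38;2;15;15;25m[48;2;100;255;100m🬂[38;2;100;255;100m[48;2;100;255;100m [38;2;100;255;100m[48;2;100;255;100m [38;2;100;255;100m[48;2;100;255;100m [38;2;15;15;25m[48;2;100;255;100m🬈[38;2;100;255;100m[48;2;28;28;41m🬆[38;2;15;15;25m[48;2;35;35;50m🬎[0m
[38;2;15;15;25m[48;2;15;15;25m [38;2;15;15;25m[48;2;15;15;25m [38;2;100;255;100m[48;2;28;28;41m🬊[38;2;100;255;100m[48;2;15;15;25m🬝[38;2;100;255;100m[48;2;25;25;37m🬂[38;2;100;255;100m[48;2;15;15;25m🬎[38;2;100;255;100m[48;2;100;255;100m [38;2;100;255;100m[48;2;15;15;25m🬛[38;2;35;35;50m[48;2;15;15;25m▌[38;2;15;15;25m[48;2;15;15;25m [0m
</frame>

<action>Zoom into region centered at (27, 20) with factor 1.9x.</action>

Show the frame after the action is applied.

<frame>
[38;2;15;15;25m[48;2;15;15;25m [38;2;15;15;25m[48;2;15;15;25m [38;2;35;35;50m[48;2;15;15;25m▌[38;2;15;15;25m[48;2;15;15;25m [38;2;27;27;40m[48;2;100;255;100m🬝[38;2;15;15;25m[48;2;15;15;25m [38;2;35;35;50m[48;2;15;15;25m▌[38;2;15;15;25m[48;2;15;15;25m [38;2;27;27;40m[48;2;100;255;100m🬴[38;2;100;255;100m[48;2;100;255;100m [0m
[38;2;35;35;50m[48;2;15;15;25m🬂[38;2;35;35;50m[48;2;15;15;25m🬂[38;2;35;35;50m[48;2;100;255;100m🬆[38;2;100;255;100m[48;2;35;35;50m🬺[38;2;100;255;100m[48;2;100;255;100m [38;2;100;255;100m[48;2;25;25;37m🬛[38;2;27;27;40m[48;2;100;255;100m🬬[38;2;35;35;50m[48;2;15;15;25m🬂[38;2;35;35;50m[48;2;15;15;25m🬕[38;2;100;255;100m[48;2;19;19;30m🬁[0m
[38;2;21;21;33m[48;2;100;255;100m🬊[38;2;15;15;25m[48;2;35;35;50m🬰[38;2;100;255;100m[48;2;30;30;43m🬉[38;2;100;255;100m[48;2;100;255;100m [38;2;100;255;100m[48;2;15;15;25m🬝[38;2;15;15;25m[48;2;100;255;100m🬐[38;2;100;255;100m[48;2;100;255;100m [38;2;19;19;30m[48;2;100;255;100m🬸[38;2;35;35;50m[48;2;15;15;25m🬛[38;2;15;15;25m[48;2;35;35;50m🬰[0m
[38;2;100;255;100m[48;2;35;35;50m🬝[38;2;100;255;100m[48;2;23;23;35m🬀[38;2;35;35;50m[48;2;15;15;25m🬲[38;2;23;23;35m[48;2;100;255;100m🬺[38;2;35;35;50m[48;2;15;15;25m🬲[38;2;23;23;35m[48;2;100;255;100m🬴[38;2;100;255;100m[48;2;100;255;100m [38;2;100;255;100m[48;2;25;25;37m🬛[38;2;35;35;50m[48;2;15;15;25m🬲[38;2;15;15;25m[48;2;35;35;50m🬎[0m
[38;2;15;15;25m[48;2;15;15;25m [38;2;15;15;25m[48;2;15;15;25m [38;2;35;35;50m[48;2;15;15;25m▌[38;2;15;15;25m[48;2;15;15;25m [38;2;35;35;50m[48;2;15;15;25m▌[38;2;15;15;25m[48;2;15;15;25m [38;2;100;255;100m[48;2;27;27;40m🬁[38;2;15;15;25m[48;2;15;15;25m [38;2;35;35;50m[48;2;15;15;25m▌[38;2;15;15;25m[48;2;15;15;25m [0m
</frame>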